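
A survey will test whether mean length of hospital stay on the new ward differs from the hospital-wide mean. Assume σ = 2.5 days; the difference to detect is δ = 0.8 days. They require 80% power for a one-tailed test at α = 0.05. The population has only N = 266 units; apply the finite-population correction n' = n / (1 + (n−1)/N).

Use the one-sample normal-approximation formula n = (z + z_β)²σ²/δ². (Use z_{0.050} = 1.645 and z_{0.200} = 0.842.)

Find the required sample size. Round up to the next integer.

n = (z_α + z_β)² · σ² / δ²
  = (1.645 + 0.842)² · 2.5² / 0.8²
  = 6.1852 · 6.25 / 0.64
  = 60.40
Finite-population correction (N = 266): 60.40 / (1 + (60.40 − 1)/266) = 49.38.
Round up → n = 50.

n = 50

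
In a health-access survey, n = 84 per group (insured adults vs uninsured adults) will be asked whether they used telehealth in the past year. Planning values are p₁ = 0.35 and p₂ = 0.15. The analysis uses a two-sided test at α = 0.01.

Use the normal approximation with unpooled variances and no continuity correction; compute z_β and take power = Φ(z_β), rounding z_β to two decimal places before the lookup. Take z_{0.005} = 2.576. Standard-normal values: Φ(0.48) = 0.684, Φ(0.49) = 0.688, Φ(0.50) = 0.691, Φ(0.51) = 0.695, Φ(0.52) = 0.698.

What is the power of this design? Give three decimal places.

z_β = |p₁−p₂|·√(n/[p₁q₁+p₂q₂]) − z_{α/2}
    = 0.20 · √(84/0.3550) − 2.576
    = 0.20 · 15.3824 − 2.576
    = 3.0765 − 2.576 = 0.5005 → 0.50
Power = Φ(0.50) = 0.691.

Power ≈ 0.691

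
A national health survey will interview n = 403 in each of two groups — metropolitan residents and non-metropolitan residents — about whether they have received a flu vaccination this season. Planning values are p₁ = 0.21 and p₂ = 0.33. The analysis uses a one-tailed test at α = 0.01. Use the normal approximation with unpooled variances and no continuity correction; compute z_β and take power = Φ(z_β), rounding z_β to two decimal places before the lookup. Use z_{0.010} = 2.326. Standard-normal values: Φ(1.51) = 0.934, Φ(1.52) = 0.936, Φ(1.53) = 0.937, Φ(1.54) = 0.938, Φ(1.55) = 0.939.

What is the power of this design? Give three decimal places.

z_β = |p₁−p₂|·√(n/[p₁q₁+p₂q₂]) − z_α
    = 0.12 · √(403/0.3870) − 2.326
    = 0.12 · 32.2699 − 2.326
    = 3.8724 − 2.326 = 1.5464 → 1.55
Power = Φ(1.55) = 0.939.

Power ≈ 0.939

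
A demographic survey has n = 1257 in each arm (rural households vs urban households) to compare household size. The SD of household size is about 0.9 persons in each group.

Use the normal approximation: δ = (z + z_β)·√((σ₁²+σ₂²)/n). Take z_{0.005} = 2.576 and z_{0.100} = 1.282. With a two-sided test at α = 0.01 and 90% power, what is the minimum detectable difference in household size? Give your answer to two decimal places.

δ = (z_{α/2} + z_β) · √((σ₁²+σ₂²)/n)
  = (2.576 + 1.282) · √(1.62/1257)
  = 3.858 · √0.00129
  = 3.858 · 0.0359
  = 0.1385

Minimum detectable difference ≈ 0.14 persons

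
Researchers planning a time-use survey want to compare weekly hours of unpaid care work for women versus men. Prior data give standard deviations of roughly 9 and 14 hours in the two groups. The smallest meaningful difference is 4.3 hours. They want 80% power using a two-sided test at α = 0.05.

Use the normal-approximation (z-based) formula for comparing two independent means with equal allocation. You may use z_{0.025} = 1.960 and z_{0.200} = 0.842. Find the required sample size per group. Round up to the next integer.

n = 118 per group

n = (z_{α/2} + z_β)² · (σ₁² + σ₂²) / δ²
  = (1.960 + 0.842)² · (9² + 14² = 277) / 4.3²
  = 7.8512 · 277 / 18.49
  = 117.62
Round up → n = 118 per group.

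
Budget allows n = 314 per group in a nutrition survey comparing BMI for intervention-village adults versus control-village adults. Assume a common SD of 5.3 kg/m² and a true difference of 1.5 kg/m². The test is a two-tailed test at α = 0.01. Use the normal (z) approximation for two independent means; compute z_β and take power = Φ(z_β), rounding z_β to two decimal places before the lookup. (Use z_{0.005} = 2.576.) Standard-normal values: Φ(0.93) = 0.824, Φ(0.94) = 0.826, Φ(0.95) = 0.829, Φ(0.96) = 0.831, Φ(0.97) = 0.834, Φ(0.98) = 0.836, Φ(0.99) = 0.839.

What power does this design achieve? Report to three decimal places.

z_β = δ·√(n/(σ₁²+σ₂²)) − z_{α/2}
    = 1.5 · √(314/56.18) − 2.576
    = 1.5 · 2.36414 − 2.576
    = 3.5462 − 2.576 = 0.9702 → 0.97
Power = Φ(0.97) = 0.834.

Power ≈ 0.834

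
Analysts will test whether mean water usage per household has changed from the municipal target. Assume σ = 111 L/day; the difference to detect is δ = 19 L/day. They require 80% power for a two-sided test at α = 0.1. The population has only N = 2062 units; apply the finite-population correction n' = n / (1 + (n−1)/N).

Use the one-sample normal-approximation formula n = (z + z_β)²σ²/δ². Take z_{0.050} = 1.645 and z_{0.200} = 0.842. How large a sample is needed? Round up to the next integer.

n = 192

n = (z_{α/2} + z_β)² · σ² / δ²
  = (1.645 + 0.842)² · 111² / 19²
  = 6.1852 · 12321 / 361
  = 211.10
Finite-population correction (N = 2062): 211.10 / (1 + (211.10 − 1)/2062) = 191.58.
Round up → n = 192.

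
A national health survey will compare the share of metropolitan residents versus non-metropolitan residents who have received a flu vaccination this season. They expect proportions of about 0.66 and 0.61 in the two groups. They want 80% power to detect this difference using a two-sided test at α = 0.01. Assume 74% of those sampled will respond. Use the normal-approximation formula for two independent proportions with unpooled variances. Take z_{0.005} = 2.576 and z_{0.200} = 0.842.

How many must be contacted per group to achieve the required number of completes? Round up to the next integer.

n = (z_{α/2} + z_β)² · [p₁(1−p₁) + p₂(1−p₂)] / (p₁ − p₂)²
  = (2.576 + 0.842)² · (0.66·0.34 + 0.61·0.39) / (0.05)²
  = (3.418)² · (0.2244 + 0.2379) / 0.0025
  = 11.6827 · 0.4623 / 0.0025
  = 2160.37
Adjust for 74% response: 2160.37 / 0.74 = 2919.42.
Round up → n = 2920 per group.

n = 2920 per group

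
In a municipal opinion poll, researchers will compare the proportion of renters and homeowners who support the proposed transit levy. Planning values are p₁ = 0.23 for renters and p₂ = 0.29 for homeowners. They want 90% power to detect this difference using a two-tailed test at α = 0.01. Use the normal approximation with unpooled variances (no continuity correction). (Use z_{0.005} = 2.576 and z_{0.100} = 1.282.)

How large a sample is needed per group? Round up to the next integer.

n = (z_{α/2} + z_β)² · [p₁(1−p₁) + p₂(1−p₂)] / (p₁ − p₂)²
  = (2.576 + 1.282)² · (0.23·0.77 + 0.29·0.71) / (-0.06)²
  = (3.858)² · (0.1771 + 0.2059) / 0.0036
  = 14.8842 · 0.3830 / 0.0036
  = 1583.51
Round up → n = 1584 per group.

n = 1584 per group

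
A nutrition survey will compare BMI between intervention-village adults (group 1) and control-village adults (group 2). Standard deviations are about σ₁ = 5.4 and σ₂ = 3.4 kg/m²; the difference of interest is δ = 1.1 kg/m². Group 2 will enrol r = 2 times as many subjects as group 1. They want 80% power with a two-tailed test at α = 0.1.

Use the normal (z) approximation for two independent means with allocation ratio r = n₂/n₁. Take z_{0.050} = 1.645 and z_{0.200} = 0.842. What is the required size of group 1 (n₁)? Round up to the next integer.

n₁ = (z_{α/2} + z_β)² · (σ₁² + σ₂²/r) / δ²
   = (1.645 + 0.842)² · (5.4² + 3.4²/2) / 1.1²
   = 6.1852 · (29.16 + 5.78) / 1.21
   = 6.1852 · 34.94 / 1.21
   = 178.60
Round up → n₁ = 179; n₂ = r·n₁ = 2 × 179 = 358.

n₁ = 179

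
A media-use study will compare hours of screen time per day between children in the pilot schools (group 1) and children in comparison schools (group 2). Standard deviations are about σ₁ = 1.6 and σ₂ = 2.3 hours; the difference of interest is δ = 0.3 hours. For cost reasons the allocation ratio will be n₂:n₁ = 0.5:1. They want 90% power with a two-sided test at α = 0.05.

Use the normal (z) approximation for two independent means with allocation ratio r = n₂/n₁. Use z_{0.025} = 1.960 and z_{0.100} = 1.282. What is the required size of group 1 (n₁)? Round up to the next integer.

n₁ = 1535

n₁ = (z_{α/2} + z_β)² · (σ₁² + σ₂²/r) / δ²
   = (1.960 + 1.282)² · (1.6² + 2.3²/0.5) / 0.3²
   = 10.5106 · (2.56 + 10.58) / 0.09
   = 10.5106 · 13.14 / 0.09
   = 1534.54
Round up → n₁ = 1535; n₂ = r·n₁ = 0.5 × 1535 = 768.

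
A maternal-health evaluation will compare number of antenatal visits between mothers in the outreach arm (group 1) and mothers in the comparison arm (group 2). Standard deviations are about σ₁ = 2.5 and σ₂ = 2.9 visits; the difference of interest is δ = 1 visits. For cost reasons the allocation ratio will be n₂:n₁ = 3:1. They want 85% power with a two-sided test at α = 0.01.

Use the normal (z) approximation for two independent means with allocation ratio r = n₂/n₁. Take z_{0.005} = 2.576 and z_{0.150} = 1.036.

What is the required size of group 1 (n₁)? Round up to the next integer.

n₁ = (z_{α/2} + z_β)² · (σ₁² + σ₂²/r) / δ²
   = (2.576 + 1.036)² · (2.5² + 2.9²/3) / 1²
   = 13.0465 · (6.25 + 2.8033) / 1
   = 13.0465 · 9.0533 / 1
   = 118.11
Round up → n₁ = 119; n₂ = r·n₁ = 3 × 119 = 357.

n₁ = 119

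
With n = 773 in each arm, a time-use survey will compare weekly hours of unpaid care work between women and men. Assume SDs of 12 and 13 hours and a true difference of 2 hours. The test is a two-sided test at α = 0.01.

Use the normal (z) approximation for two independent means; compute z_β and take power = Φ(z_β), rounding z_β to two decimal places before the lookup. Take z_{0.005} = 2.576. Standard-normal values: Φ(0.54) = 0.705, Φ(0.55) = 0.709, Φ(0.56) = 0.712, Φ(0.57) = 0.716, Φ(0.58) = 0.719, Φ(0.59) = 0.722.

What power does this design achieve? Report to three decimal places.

z_β = δ·√(n/(σ₁²+σ₂²)) − z_{α/2}
    = 2 · √(773/313) − 2.576
    = 2 · 1.57151 − 2.576
    = 3.1430 − 2.576 = 0.5670 → 0.57
Power = Φ(0.57) = 0.716.

Power ≈ 0.716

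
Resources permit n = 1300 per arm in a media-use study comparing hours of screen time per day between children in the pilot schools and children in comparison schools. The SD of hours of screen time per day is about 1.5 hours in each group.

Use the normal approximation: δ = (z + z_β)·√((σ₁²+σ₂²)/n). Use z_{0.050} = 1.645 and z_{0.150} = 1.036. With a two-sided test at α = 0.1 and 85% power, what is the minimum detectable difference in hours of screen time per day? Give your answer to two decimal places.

Minimum detectable difference ≈ 0.16 hours

δ = (z_{α/2} + z_β) · √((σ₁²+σ₂²)/n)
  = (1.645 + 1.036) · √(4.5/1300)
  = 2.681 · √0.00346
  = 2.681 · 0.0588
  = 0.1577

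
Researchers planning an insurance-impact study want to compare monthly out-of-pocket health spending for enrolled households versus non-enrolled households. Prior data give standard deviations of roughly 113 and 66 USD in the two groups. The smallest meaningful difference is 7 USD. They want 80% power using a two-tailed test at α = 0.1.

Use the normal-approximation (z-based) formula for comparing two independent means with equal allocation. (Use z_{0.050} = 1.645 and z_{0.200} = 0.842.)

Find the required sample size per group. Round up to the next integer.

n = 2162 per group

n = (z_{α/2} + z_β)² · (σ₁² + σ₂²) / δ²
  = (1.645 + 0.842)² · (113² + 66² = 17125) / 7²
  = 6.1852 · 17125 / 49
  = 2161.65
Round up → n = 2162 per group.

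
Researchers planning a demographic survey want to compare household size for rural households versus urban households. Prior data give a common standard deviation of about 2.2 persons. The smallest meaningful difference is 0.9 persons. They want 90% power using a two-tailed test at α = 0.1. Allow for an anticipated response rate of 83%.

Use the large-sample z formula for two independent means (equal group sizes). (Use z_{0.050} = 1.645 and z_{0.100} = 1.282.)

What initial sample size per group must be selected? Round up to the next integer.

n = (z_{α/2} + z_β)² · (σ₁² + σ₂²) / δ²
  = (1.645 + 1.282)² · (2·2.2² = 9.68) / 0.9²
  = 8.5673 · 9.68 / 0.81
  = 102.38
Adjust for 83% response: 102.38 / 0.83 = 123.36.
Round up → n = 124 per group.

n = 124 per group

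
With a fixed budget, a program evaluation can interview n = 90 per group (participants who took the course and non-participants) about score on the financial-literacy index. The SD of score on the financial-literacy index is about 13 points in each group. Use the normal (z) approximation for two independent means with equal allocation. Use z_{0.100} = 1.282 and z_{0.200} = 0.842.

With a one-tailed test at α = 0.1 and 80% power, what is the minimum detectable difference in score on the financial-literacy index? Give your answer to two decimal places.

δ = (z_α + z_β) · √((σ₁²+σ₂²)/n)
  = (1.282 + 0.842) · √(338/90)
  = 2.124 · √3.7556
  = 2.124 · 1.9379
  = 4.1162

Minimum detectable difference ≈ 4.12 points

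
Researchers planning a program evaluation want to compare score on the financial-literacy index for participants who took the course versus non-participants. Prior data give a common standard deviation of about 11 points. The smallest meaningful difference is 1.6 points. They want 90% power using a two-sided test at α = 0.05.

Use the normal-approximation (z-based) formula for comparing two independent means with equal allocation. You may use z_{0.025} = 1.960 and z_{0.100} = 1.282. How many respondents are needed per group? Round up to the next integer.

n = (z_{α/2} + z_β)² · (σ₁² + σ₂²) / δ²
  = (1.960 + 1.282)² · (2·11² = 242) / 1.6²
  = 10.5106 · 242 / 2.56
  = 993.58
Round up → n = 994 per group.

n = 994 per group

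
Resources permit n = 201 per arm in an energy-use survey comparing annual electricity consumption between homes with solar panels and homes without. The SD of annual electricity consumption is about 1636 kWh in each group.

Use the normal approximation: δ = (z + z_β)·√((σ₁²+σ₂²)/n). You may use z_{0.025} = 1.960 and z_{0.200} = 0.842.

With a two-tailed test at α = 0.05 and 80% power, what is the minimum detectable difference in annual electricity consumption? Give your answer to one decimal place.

Minimum detectable difference ≈ 457.3 kWh

δ = (z_{α/2} + z_β) · √((σ₁²+σ₂²)/n)
  = (1.960 + 0.842) · √(5352992/201)
  = 2.802 · √26631.8
  = 2.802 · 163.1925
  = 457.2655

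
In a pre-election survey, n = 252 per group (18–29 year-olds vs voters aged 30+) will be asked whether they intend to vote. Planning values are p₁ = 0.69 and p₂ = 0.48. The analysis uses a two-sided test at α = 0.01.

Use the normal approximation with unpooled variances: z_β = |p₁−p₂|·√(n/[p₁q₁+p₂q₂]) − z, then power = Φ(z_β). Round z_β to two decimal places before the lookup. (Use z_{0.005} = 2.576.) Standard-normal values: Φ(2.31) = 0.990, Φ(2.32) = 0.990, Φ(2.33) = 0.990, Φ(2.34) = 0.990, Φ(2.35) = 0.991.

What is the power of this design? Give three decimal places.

z_β = |p₁−p₂|·√(n/[p₁q₁+p₂q₂]) − z_{α/2}
    = 0.21 · √(252/0.4635) − 2.576
    = 0.21 · 23.3171 − 2.576
    = 4.8966 − 2.576 = 2.3206 → 2.32
Power = Φ(2.32) = 0.990.

Power ≈ 0.990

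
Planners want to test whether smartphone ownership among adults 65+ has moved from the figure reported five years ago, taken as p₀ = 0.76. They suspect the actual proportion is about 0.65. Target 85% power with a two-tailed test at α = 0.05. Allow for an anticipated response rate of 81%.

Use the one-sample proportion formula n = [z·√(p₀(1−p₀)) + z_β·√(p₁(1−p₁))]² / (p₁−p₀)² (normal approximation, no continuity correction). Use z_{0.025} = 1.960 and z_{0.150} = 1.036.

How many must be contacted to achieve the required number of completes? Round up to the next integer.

n = [z_{α/2}·√(p₀q₀) + z_β·√(p₁q₁)]² / (p₁ − p₀)²
  = [1.960·√(0.76·0.24) + 1.036·√(0.65·0.35)]² / (-0.11)²
  = [1.960·0.4271 + 1.036·0.4770]² / 0.0121
  = [1.3312]² / 0.0121
  = 146.46
Adjust for 81% response: 146.46 / 0.81 = 180.81.
Round up → n = 181.

n = 181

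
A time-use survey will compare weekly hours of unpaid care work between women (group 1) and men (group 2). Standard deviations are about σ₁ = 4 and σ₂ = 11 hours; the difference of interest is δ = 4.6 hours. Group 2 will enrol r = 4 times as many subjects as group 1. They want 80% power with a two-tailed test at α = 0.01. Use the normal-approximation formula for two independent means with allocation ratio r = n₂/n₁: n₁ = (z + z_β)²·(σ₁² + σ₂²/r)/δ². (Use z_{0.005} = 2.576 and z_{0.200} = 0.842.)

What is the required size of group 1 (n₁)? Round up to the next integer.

n₁ = 26

n₁ = (z_{α/2} + z_β)² · (σ₁² + σ₂²/r) / δ²
   = (2.576 + 0.842)² · (4² + 11²/4) / 4.6²
   = 11.6827 · (16 + 30.25) / 21.16
   = 11.6827 · 46.25 / 21.16
   = 25.54
Round up → n₁ = 26; n₂ = r·n₁ = 4 × 26 = 104.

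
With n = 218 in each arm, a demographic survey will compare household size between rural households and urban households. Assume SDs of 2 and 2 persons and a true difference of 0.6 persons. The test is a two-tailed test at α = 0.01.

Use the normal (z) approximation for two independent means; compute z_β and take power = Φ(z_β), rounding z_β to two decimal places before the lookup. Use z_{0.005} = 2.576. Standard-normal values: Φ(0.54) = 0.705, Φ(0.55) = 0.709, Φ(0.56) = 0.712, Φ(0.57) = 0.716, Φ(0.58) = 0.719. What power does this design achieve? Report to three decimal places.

z_β = δ·√(n/(σ₁²+σ₂²)) − z_{α/2}
    = 0.6 · √(218/8) − 2.576
    = 0.6 · 5.22015 − 2.576
    = 3.1321 − 2.576 = 0.5561 → 0.56
Power = Φ(0.56) = 0.712.

Power ≈ 0.712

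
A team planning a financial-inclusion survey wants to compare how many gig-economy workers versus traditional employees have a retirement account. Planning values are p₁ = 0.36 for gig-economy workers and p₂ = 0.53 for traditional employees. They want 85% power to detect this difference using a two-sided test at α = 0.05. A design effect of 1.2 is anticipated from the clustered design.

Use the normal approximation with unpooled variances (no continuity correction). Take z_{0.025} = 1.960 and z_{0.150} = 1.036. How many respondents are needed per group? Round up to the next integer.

n = 179 per group

n = (z_{α/2} + z_β)² · [p₁(1−p₁) + p₂(1−p₂)] / (p₁ − p₂)²
  = (1.960 + 1.036)² · (0.36·0.64 + 0.53·0.47) / (-0.17)²
  = (2.996)² · (0.2304 + 0.2491) / 0.0289
  = 8.9760 · 0.4795 / 0.0289
  = 148.93
Design effect: 1.2 × 148.93 = 178.71.
Round up → n = 179 per group.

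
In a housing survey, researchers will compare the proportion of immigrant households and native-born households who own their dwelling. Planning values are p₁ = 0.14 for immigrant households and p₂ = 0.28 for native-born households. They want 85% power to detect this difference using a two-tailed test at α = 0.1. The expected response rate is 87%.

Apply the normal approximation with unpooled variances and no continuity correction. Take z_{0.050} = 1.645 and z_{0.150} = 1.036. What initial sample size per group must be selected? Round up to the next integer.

n = 136 per group

n = (z_{α/2} + z_β)² · [p₁(1−p₁) + p₂(1−p₂)] / (p₁ − p₂)²
  = (1.645 + 1.036)² · (0.14·0.86 + 0.28·0.72) / (-0.14)²
  = (2.681)² · (0.1204 + 0.2016) / 0.0196
  = 7.1878 · 0.3220 / 0.0196
  = 118.08
Adjust for 87% response: 118.08 / 0.87 = 135.73.
Round up → n = 136 per group.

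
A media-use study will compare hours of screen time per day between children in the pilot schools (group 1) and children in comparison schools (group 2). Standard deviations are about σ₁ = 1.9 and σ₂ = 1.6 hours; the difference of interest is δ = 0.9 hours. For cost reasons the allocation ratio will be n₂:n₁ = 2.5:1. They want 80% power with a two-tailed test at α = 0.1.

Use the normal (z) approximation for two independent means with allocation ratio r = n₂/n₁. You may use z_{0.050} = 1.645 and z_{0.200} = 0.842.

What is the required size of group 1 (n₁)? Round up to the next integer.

n₁ = (z_{α/2} + z_β)² · (σ₁² + σ₂²/r) / δ²
   = (1.645 + 0.842)² · (1.9² + 1.6²/2.5) / 0.9²
   = 6.1852 · (3.61 + 1.024) / 0.81
   = 6.1852 · 4.634 / 0.81
   = 35.39
Round up → n₁ = 36; n₂ = r·n₁ = 2.5 × 36 = 90.

n₁ = 36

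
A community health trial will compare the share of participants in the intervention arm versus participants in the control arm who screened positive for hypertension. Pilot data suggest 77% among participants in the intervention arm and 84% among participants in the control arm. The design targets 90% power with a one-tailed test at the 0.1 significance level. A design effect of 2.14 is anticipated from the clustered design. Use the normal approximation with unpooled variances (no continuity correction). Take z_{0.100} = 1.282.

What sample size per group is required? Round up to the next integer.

n = 895 per group

n = (z_α + z_β)² · [p₁(1−p₁) + p₂(1−p₂)] / (p₁ − p₂)²
  = (1.282 + 1.282)² · (0.77·0.23 + 0.84·0.16) / (-0.07)²
  = (2.564)² · (0.1771 + 0.1344) / 0.0049
  = 6.5741 · 0.3115 / 0.0049
  = 417.92
Design effect: 2.14 × 417.92 = 894.36.
Round up → n = 895 per group.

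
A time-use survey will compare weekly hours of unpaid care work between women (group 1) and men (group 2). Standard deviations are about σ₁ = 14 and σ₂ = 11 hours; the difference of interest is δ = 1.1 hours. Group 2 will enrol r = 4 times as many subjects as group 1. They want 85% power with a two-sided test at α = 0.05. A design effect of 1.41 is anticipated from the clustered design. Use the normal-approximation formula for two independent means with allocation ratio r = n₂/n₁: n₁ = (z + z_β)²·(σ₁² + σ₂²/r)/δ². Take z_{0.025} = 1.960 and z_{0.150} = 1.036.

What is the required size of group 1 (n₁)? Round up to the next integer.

n₁ = 2367

n₁ = (z_{α/2} + z_β)² · (σ₁² + σ₂²/r) / δ²
   = (1.960 + 1.036)² · (14² + 11²/4) / 1.1²
   = 8.9760 · (196 + 30.25) / 1.21
   = 8.9760 · 226.25 / 1.21
   = 1678.37
Design effect: 1.41 × 1678.37 = 2366.50.
Round up → n₁ = 2367; n₂ = r·n₁ = 4 × 2367 = 9468.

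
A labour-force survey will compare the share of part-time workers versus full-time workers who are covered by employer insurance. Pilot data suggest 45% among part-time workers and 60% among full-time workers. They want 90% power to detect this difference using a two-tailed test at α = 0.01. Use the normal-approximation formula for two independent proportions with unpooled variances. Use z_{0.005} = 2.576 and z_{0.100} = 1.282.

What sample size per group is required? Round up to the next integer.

n = 323 per group

n = (z_{α/2} + z_β)² · [p₁(1−p₁) + p₂(1−p₂)] / (p₁ − p₂)²
  = (2.576 + 1.282)² · (0.45·0.55 + 0.60·0.40) / (-0.15)²
  = (3.858)² · (0.2475 + 0.2400) / 0.0225
  = 14.8842 · 0.4875 / 0.0225
  = 322.49
Round up → n = 323 per group.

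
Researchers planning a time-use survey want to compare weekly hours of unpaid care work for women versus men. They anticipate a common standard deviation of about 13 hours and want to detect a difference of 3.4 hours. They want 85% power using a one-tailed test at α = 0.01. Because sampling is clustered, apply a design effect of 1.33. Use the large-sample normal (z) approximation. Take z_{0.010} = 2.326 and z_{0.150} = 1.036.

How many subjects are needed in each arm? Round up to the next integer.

n = 440 per group

n = (z_α + z_β)² · (σ₁² + σ₂²) / δ²
  = (2.326 + 1.036)² · (2·13² = 338) / 3.4²
  = 11.3030 · 338 / 11.56
  = 330.49
Design effect: 1.33 × 330.49 = 439.55.
Round up → n = 440 per group.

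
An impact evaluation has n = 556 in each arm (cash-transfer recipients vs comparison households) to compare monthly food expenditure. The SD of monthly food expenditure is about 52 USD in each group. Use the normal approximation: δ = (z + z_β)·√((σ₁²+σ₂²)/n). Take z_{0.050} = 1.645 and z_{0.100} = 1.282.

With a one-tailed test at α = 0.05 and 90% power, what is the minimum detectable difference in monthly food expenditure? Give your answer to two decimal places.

Minimum detectable difference ≈ 9.13 USD

δ = (z_α + z_β) · √((σ₁²+σ₂²)/n)
  = (1.645 + 1.282) · √(5408/556)
  = 2.927 · √9.7266
  = 2.927 · 3.1188
  = 9.1286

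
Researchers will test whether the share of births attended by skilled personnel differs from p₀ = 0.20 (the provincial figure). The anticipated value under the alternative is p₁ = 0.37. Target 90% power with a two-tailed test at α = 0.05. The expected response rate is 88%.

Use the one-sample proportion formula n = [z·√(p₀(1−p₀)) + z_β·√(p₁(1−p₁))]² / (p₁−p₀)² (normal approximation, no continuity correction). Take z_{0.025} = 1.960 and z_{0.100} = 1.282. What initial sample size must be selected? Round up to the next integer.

n = [z_{α/2}·√(p₀q₀) + z_β·√(p₁q₁)]² / (p₁ − p₀)²
  = [1.960·√(0.20·0.80) + 1.282·√(0.37·0.63)]² / (0.17)²
  = [1.960·0.4000 + 1.282·0.4828]² / 0.0289
  = [1.4030]² / 0.0289
  = 68.11
Adjust for 88% response: 68.11 / 0.88 = 77.39.
Round up → n = 78.

n = 78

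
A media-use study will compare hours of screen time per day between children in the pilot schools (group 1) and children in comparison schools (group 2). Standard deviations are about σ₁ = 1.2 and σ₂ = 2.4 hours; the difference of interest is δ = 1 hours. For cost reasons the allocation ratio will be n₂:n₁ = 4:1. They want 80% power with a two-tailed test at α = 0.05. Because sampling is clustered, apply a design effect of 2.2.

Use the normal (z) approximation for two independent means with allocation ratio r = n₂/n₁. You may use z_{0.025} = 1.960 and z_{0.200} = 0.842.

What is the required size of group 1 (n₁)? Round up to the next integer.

n₁ = (z_{α/2} + z_β)² · (σ₁² + σ₂²/r) / δ²
   = (1.960 + 0.842)² · (1.2² + 2.4²/4) / 1²
   = 7.8512 · (1.44 + 1.44) / 1
   = 7.8512 · 2.88 / 1
   = 22.61
Design effect: 2.2 × 22.61 = 49.75.
Round up → n₁ = 50; n₂ = r·n₁ = 4 × 50 = 200.

n₁ = 50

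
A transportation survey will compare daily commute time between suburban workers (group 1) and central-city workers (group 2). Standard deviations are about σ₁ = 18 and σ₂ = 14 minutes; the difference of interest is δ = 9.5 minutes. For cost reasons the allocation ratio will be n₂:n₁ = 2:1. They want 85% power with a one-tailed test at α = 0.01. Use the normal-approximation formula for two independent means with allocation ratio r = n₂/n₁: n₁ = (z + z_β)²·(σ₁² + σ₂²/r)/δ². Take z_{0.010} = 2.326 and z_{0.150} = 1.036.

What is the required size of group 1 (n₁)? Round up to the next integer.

n₁ = 53

n₁ = (z_α + z_β)² · (σ₁² + σ₂²/r) / δ²
   = (2.326 + 1.036)² · (18² + 14²/2) / 9.5²
   = 11.3030 · (324 + 98) / 90.25
   = 11.3030 · 422 / 90.25
   = 52.85
Round up → n₁ = 53; n₂ = r·n₁ = 2 × 53 = 106.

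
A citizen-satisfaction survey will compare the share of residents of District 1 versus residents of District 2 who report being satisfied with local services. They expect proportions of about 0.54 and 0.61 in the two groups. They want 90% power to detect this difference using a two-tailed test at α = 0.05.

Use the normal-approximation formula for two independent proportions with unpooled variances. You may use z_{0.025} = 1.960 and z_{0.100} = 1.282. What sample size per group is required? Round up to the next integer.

n = 1044 per group

n = (z_{α/2} + z_β)² · [p₁(1−p₁) + p₂(1−p₂)] / (p₁ − p₂)²
  = (1.960 + 1.282)² · (0.54·0.46 + 0.61·0.39) / (-0.07)²
  = (3.242)² · (0.2484 + 0.2379) / 0.0049
  = 10.5106 · 0.4863 / 0.0049
  = 1043.12
Round up → n = 1044 per group.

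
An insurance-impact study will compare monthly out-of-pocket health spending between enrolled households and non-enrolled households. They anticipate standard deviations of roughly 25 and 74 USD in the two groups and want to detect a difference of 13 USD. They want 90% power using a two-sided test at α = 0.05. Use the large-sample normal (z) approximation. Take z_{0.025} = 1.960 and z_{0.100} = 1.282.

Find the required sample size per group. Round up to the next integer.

n = 380 per group

n = (z_{α/2} + z_β)² · (σ₁² + σ₂²) / δ²
  = (1.960 + 1.282)² · (25² + 74² = 6101) / 13²
  = 10.5106 · 6101 / 169
  = 379.44
Round up → n = 380 per group.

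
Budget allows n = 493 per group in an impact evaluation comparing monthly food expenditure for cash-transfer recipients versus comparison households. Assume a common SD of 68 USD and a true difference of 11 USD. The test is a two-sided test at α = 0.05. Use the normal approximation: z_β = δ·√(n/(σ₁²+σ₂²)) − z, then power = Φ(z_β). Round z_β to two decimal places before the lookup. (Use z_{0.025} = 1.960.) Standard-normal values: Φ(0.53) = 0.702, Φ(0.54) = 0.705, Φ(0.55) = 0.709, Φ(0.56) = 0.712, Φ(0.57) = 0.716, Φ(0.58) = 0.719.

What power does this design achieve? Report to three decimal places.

Power ≈ 0.719

z_β = δ·√(n/(σ₁²+σ₂²)) − z_{α/2}
    = 11 · √(493/9248) − 1.960
    = 11 · 0.23089 − 1.960
    = 2.5398 − 1.960 = 0.5798 → 0.58
Power = Φ(0.58) = 0.719.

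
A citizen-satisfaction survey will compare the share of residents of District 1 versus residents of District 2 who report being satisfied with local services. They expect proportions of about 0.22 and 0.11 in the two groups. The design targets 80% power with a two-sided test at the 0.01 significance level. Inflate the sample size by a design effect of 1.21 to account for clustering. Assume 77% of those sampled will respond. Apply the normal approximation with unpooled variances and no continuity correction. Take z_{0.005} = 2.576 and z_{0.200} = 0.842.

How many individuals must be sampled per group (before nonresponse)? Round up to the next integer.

n = 409 per group

n = (z_{α/2} + z_β)² · [p₁(1−p₁) + p₂(1−p₂)] / (p₁ − p₂)²
  = (2.576 + 0.842)² · (0.22·0.78 + 0.11·0.89) / (0.11)²
  = (3.418)² · (0.1716 + 0.0979) / 0.0121
  = 11.6827 · 0.2695 / 0.0121
  = 260.21
Design effect: 1.21 × 260.21 = 314.85.
Adjust for 77% response: 314.85 / 0.77 = 408.90.
Round up → n = 409 per group.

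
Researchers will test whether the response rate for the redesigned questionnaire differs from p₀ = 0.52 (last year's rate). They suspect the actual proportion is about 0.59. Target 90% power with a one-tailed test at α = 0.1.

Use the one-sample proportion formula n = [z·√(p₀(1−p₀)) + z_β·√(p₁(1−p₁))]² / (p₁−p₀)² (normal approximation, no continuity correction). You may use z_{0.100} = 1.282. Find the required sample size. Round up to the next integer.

n = 330

n = [z_α·√(p₀q₀) + z_β·√(p₁q₁)]² / (p₁ − p₀)²
  = [1.282·√(0.52·0.48) + 1.282·√(0.59·0.41)]² / (0.07)²
  = [1.282·0.4996 + 1.282·0.4918]² / 0.0049
  = [1.2710]² / 0.0049
  = 329.69
Round up → n = 330.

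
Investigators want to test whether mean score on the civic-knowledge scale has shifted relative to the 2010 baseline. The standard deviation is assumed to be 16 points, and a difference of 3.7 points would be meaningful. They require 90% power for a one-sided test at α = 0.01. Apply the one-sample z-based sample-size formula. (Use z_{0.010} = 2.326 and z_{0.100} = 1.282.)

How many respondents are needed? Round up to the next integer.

n = 244

n = (z_α + z_β)² · σ² / δ²
  = (2.326 + 1.282)² · 16² / 3.7²
  = 13.0177 · 256 / 13.69
  = 243.43
Round up → n = 244.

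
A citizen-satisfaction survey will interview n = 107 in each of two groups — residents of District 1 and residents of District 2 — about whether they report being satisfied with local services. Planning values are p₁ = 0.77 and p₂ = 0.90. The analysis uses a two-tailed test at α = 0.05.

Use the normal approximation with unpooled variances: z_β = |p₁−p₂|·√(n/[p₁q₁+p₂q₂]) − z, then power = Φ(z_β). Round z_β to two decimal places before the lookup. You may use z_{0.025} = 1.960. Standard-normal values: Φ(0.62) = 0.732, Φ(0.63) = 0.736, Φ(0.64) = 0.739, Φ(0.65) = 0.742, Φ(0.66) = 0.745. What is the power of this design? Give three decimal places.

Power ≈ 0.739

z_β = |p₁−p₂|·√(n/[p₁q₁+p₂q₂]) − z_{α/2}
    = 0.13 · √(107/0.2671) − 1.960
    = 0.13 · 20.0150 − 1.960
    = 2.6019 − 1.960 = 0.6419 → 0.64
Power = Φ(0.64) = 0.739.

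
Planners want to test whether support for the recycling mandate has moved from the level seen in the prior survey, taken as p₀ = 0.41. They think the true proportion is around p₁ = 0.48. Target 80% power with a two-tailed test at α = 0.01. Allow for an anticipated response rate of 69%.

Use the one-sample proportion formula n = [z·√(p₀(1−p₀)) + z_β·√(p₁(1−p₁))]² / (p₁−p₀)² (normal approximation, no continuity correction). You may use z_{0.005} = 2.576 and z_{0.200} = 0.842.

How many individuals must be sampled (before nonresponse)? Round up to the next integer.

n = 843

n = [z_{α/2}·√(p₀q₀) + z_β·√(p₁q₁)]² / (p₁ − p₀)²
  = [2.576·√(0.41·0.59) + 0.842·√(0.48·0.52)]² / (0.07)²
  = [2.576·0.4918 + 0.842·0.4996]² / 0.0049
  = [1.6876]² / 0.0049
  = 581.24
Adjust for 69% response: 581.24 / 0.69 = 842.38.
Round up → n = 843.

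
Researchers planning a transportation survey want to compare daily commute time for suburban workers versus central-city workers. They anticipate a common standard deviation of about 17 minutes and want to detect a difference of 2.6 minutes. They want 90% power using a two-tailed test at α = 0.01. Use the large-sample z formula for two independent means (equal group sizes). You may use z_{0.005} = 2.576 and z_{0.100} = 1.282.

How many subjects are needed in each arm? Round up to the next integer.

n = 1273 per group

n = (z_{α/2} + z_β)² · (σ₁² + σ₂²) / δ²
  = (2.576 + 1.282)² · (2·17² = 578) / 2.6²
  = 14.8842 · 578 / 6.76
  = 1272.64
Round up → n = 1273 per group.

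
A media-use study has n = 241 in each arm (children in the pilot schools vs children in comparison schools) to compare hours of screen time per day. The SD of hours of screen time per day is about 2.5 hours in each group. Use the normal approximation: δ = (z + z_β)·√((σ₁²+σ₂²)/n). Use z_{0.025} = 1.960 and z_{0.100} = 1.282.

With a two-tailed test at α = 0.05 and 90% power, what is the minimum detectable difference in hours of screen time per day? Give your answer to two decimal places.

Minimum detectable difference ≈ 0.74 hours

δ = (z_{α/2} + z_β) · √((σ₁²+σ₂²)/n)
  = (1.960 + 1.282) · √(12.5/241)
  = 3.242 · √0.05187
  = 3.242 · 0.2277
  = 0.7383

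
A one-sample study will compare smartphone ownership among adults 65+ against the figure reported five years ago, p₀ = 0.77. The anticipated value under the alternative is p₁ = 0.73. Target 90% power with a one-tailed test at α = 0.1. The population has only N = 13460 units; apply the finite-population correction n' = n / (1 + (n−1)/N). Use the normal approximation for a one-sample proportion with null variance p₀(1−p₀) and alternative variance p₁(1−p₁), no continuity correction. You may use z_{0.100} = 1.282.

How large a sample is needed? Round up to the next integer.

n = 727

n = [z_α·√(p₀q₀) + z_β·√(p₁q₁)]² / (p₁ − p₀)²
  = [1.282·√(0.77·0.23) + 1.282·√(0.73·0.27)]² / (-0.04)²
  = [1.282·0.4208 + 1.282·0.4440]² / 0.0016
  = [1.1087]² / 0.0016
  = 768.21
Finite-population correction (N = 13460): 768.21 / (1 + (768.21 − 1)/13460) = 726.78.
Round up → n = 727.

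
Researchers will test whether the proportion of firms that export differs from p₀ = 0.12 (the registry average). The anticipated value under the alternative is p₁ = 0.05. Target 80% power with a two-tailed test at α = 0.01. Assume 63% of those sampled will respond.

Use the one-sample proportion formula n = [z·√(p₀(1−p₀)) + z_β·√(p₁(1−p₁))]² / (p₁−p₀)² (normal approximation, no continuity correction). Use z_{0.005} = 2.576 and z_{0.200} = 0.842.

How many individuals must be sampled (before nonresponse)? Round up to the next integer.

n = [z_{α/2}·√(p₀q₀) + z_β·√(p₁q₁)]² / (p₁ − p₀)²
  = [2.576·√(0.12·0.88) + 0.842·√(0.05·0.95)]² / (-0.07)²
  = [2.576·0.3250 + 0.842·0.2179]² / 0.0049
  = [1.0206]² / 0.0049
  = 212.58
Adjust for 63% response: 212.58 / 0.63 = 337.43.
Round up → n = 338.

n = 338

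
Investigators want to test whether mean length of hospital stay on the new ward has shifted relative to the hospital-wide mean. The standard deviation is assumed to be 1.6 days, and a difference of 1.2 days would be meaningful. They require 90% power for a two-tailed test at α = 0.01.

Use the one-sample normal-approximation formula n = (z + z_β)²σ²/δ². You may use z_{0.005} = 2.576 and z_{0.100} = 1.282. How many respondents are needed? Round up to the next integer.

n = (z_{α/2} + z_β)² · σ² / δ²
  = (2.576 + 1.282)² · 1.6² / 1.2²
  = 14.8842 · 2.56 / 1.44
  = 26.46
Round up → n = 27.

n = 27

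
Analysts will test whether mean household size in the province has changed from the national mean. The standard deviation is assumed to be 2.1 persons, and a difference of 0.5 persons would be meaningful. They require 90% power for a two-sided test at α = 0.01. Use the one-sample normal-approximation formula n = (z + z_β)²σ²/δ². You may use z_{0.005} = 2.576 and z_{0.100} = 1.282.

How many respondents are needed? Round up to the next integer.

n = 263

n = (z_{α/2} + z_β)² · σ² / δ²
  = (2.576 + 1.282)² · 2.1² / 0.5²
  = 14.8842 · 4.41 / 0.25
  = 262.56
Round up → n = 263.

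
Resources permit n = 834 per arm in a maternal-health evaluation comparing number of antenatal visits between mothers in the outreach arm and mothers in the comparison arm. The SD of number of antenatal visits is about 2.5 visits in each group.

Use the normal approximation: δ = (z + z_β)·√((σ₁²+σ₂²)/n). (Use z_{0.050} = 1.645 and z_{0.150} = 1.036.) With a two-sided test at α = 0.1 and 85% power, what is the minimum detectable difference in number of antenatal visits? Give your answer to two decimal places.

δ = (z_{α/2} + z_β) · √((σ₁²+σ₂²)/n)
  = (1.645 + 1.036) · √(12.5/834)
  = 2.681 · √0.01499
  = 2.681 · 0.1224
  = 0.3282

Minimum detectable difference ≈ 0.33 visits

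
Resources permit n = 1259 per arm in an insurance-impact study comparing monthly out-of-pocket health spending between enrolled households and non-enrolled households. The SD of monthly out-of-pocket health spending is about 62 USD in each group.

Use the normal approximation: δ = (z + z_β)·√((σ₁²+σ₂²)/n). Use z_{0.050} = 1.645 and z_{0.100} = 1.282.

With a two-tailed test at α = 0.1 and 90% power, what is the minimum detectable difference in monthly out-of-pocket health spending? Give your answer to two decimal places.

δ = (z_{α/2} + z_β) · √((σ₁²+σ₂²)/n)
  = (1.645 + 1.282) · √(7688/1259)
  = 2.927 · √6.1064
  = 2.927 · 2.4711
  = 7.2330

Minimum detectable difference ≈ 7.23 USD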